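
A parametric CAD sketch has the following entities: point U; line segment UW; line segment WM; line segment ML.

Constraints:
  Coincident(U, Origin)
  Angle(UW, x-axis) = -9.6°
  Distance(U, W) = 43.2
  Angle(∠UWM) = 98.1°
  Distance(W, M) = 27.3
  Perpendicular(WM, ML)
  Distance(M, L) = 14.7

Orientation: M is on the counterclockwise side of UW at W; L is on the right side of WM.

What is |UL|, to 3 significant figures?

66.5

U is at the origin; UW runs at -9.6° with length 43.2, so W = 43.2·(cos -9.6°, sin -9.6°) = (42.6, -7.20). ∠UWM = 98.1°, so WM runs at -9.6° + (180° − 98.1°) = 72.3° from the x-axis; with |WM| = 27.3, M = W + 27.3·(cos 72.3°, sin 72.3°) = (50.9, 18.8). The perpendicularity gives ML at right angles to WM; with |ML| = 14.7 on the right of WM, L = M + 14.7·(0.953, -0.304) = (64.9, 14.3). Then |UL| = |L − U| = 66.5.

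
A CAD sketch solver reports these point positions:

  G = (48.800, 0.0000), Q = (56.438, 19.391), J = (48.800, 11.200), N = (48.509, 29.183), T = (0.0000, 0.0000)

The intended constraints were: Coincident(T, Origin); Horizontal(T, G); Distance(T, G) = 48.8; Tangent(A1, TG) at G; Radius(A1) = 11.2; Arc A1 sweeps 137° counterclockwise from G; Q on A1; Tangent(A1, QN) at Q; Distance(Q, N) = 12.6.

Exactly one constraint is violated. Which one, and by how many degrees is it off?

Tangent(A1, QN) at Q — off by 8.00°.

T = (0.00, 0.00) ✓; T.y = 0.00, G.y = 0.00 ✓; |TG| = 48.80 ✓; ∠(JG, GT) = 90.00° ✓; |JG| = 11.20 ✓; bearing(J→Q) − bearing(J→G) = 137.0° ✓; |JQ| = 11.20 ✓; ∠(JQ, QN) = 98.00° ✗; |QN| = 12.60 ✓.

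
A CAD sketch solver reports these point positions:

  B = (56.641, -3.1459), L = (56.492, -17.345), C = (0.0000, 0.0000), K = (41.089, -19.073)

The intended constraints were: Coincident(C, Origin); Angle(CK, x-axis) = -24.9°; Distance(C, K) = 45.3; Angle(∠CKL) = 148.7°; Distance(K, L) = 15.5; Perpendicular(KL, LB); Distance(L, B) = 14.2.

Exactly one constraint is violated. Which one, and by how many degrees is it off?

Perpendicular(KL, LB) — off by 7.00°.

C = (0.00, 0.00) ✓; CK at -24.90° ✓; |CK| = 45.30 ✓; ∠CKL = 148.7° ✓; |KL| = 15.50 ✓; ∠(KL, LB) = 83.00° ✗; |LB| = 14.20 ✓.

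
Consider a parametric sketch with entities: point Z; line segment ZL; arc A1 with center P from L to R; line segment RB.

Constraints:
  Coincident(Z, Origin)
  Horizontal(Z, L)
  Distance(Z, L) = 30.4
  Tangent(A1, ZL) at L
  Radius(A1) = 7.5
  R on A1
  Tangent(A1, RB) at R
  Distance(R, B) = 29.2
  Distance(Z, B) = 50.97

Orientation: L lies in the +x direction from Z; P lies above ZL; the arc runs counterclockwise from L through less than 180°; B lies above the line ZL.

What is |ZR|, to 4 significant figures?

38.76

Checks: |PL| = 7.500 ✓; |PR| = 7.500 ✓; ∠(PR, RB) = 90.00° ✓; |RB| = 29.20 ✓; |ZB| = 50.97 ✓.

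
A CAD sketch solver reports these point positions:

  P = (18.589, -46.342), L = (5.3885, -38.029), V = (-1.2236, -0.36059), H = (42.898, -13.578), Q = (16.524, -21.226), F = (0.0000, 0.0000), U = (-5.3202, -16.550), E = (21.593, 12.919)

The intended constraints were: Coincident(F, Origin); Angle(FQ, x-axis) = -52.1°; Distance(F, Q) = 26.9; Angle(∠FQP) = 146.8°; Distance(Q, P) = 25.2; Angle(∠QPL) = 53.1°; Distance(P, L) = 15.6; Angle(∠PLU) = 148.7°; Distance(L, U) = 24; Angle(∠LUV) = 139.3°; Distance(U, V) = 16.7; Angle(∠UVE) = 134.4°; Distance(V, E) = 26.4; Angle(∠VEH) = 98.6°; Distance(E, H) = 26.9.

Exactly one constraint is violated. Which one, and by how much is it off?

Distance(E, H) = 26.9 — off by 7.10.

F = (0.00, 0.00) ✓; FQ at -52.10° ✓; |FQ| = 26.90 ✓; ∠FQP = 146.8° ✓; |QP| = 25.20 ✓; ∠QPL = 53.10° ✓; |PL| = 15.60 ✓; ∠PLU = 148.7° ✓; |LU| = 24.00 ✓; ∠LUV = 139.3° ✓; |UV| = 16.70 ✓; ∠UVE = 134.4° ✓; |VE| = 26.40 ✓; ∠VEH = 98.60° ✓; |EH| = 34.00 ✗.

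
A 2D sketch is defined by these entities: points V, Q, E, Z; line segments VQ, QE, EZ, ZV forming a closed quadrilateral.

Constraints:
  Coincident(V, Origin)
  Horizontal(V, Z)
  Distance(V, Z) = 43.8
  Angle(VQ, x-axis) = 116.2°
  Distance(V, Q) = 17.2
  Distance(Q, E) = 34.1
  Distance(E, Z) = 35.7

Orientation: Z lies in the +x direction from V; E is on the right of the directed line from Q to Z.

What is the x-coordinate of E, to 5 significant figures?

10.690

Checks: |QE| = 34.10 ✓; |EZ| = 35.70 ✓.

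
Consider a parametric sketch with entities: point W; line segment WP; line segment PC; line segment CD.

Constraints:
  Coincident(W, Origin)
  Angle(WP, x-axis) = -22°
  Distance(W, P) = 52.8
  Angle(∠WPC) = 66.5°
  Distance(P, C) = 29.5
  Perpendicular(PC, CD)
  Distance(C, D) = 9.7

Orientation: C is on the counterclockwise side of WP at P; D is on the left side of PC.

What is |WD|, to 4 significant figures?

39.63

∠WPC = 66.5°, so PC runs at -22.0° + (180° − 66.5°) = 91.50° from the x-axis; with |PC| = 29.5, C = P + 29.5·(cos 91.50°, sin 91.50°) = (48.18, 9.711). The perpendicularity gives CD at right angles to PC; with |CD| = 9.7 on the left of PC, D = C + 9.7·(-0.9997, -0.02618) = (38.49, 9.457). Then |WD| = |D − W| = 39.63.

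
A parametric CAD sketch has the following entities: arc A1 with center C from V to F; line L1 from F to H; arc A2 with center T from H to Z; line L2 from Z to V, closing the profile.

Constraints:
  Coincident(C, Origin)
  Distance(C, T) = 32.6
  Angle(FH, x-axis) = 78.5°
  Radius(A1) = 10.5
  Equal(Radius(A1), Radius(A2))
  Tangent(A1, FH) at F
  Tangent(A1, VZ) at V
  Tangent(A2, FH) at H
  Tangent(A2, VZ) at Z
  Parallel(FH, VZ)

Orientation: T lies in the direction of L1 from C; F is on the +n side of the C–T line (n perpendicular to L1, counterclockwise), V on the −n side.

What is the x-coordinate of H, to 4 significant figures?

-3.790

The slot axis is L1's direction at 78.5°, so u = (cos 78.5°, sin 78.5°) = (0.1994, 0.9799) and n = (−sin 78.5°, cos 78.5°) = (-0.9799, 0.1994). C is at the origin and T lies 32.6 along u from C, so T = 32.6·u = (6.499, 31.95). Tangency of A1 to both parallel lines with radius 10.5 puts F and V at C ± 10.5·n: F = (-10.29, 2.093), V = (10.29, -2.093). Equal radii place H and Z the same way about T: H = T + 10.5·n = (-3.790, 34.04), Z = T − 10.5·n = (16.79, 29.85). So H.x = -3.790.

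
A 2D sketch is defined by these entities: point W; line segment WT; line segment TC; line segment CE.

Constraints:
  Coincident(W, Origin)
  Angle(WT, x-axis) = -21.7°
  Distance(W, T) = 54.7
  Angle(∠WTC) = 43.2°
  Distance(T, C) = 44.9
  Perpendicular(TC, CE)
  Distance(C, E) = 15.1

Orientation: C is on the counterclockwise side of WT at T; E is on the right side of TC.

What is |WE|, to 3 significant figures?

52.8

W is at the origin; WT runs at -21.7° with length 54.7, so T = 54.7·(cos -21.7°, sin -21.7°) = (50.8, -20.2). ∠WTC = 43.2°, so TC runs at -21.7° + (180° − 43.2°) = 115° from the x-axis; with |TC| = 44.9, C = T + 44.9·(cos 115°, sin 115°) = (31.8, 20.4). TC is perpendicular to CE; with |CE| = 15.1 on the right of TC, E = C + 15.1·(0.906, 0.424) = (45.5, 26.8). Then |WE| = |E − W| = 52.8.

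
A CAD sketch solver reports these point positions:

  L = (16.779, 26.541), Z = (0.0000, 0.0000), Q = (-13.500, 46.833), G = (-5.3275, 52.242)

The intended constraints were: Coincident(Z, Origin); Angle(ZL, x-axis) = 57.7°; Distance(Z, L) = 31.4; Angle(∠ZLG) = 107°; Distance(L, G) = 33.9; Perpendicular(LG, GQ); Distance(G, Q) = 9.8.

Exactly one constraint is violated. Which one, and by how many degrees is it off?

Perpendicular(LG, GQ) — off by 7.20°.

Z = (0.00, 0.00) ✓; ZL at 57.70° ✓; |ZL| = 31.40 ✓; ∠ZLG = 107.0° ✓; |LG| = 33.90 ✓; ∠(LG, GQ) = 82.80° ✗; |GQ| = 9.800 ✓.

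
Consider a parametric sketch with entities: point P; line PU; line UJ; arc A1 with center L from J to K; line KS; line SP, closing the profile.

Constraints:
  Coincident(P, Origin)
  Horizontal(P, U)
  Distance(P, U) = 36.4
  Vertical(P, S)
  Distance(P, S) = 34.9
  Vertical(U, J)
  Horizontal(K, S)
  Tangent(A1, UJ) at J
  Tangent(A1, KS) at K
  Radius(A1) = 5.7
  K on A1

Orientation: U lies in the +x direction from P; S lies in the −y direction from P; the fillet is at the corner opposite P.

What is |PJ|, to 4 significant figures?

46.66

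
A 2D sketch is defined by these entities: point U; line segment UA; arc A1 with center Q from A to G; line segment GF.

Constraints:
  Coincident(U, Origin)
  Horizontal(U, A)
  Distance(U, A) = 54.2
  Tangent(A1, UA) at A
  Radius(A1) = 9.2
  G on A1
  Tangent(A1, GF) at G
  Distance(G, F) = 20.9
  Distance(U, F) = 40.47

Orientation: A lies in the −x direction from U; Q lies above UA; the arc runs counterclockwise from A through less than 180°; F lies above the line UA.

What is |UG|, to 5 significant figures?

46.849

Checks: |QG| = 9.200 ✓; ∠(QG, GF) = 90.00° ✓; |GF| = 20.90 ✓; |UF| = 40.47 ✓.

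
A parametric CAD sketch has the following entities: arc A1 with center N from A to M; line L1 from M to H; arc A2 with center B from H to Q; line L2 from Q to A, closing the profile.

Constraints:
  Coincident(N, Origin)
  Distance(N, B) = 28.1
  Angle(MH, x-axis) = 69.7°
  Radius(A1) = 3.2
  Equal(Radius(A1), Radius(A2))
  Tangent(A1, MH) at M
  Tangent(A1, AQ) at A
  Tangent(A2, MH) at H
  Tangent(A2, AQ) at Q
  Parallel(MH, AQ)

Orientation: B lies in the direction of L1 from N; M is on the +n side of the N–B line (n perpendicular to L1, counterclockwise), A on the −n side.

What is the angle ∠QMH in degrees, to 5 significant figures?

12.831°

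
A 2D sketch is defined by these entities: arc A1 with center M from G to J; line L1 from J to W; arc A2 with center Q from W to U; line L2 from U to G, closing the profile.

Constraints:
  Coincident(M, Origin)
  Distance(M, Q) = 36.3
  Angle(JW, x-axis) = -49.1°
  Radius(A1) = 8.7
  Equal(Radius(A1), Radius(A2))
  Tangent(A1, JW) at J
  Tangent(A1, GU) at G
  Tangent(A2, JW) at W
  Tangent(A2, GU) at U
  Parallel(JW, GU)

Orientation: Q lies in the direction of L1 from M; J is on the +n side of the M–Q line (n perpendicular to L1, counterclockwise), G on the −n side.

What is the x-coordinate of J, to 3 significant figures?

6.58

M is at the origin and Q lies 36.3 along u from M, so Q = 36.3·u = (23.8, -27.4). Tangency of A1 to both parallel lines with radius 8.7 puts J and G at M ± 8.7·n: J = (6.58, 5.70), G = (-6.58, -5.70). So J.x = 6.58.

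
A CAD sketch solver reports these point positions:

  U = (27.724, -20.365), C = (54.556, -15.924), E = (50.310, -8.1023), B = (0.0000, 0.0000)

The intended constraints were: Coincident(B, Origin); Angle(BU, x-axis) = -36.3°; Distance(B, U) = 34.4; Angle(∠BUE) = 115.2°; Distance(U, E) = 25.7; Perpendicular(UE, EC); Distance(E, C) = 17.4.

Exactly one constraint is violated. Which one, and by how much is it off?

Distance(E, C) = 17.4 — off by 8.50.

B = (0.00, 0.00) ✓; BU at -36.30° ✓; |BU| = 34.40 ✓; ∠BUE = 115.2° ✓; |UE| = 25.70 ✓; ∠(UE, EC) = 90.00° ✓; |EC| = 8.900 ✗.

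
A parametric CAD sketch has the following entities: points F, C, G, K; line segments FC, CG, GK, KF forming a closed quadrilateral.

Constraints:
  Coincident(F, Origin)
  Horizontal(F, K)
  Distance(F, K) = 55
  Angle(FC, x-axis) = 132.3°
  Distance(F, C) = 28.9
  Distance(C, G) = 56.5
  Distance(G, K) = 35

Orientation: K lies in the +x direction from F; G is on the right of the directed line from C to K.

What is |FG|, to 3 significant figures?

28.1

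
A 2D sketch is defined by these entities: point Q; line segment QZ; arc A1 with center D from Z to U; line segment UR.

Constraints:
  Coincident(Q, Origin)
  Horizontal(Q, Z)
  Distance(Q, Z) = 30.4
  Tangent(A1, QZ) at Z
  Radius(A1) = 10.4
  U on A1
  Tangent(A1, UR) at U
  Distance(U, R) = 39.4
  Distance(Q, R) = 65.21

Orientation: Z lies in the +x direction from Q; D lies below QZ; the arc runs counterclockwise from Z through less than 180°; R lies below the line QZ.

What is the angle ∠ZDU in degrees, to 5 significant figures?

122.45°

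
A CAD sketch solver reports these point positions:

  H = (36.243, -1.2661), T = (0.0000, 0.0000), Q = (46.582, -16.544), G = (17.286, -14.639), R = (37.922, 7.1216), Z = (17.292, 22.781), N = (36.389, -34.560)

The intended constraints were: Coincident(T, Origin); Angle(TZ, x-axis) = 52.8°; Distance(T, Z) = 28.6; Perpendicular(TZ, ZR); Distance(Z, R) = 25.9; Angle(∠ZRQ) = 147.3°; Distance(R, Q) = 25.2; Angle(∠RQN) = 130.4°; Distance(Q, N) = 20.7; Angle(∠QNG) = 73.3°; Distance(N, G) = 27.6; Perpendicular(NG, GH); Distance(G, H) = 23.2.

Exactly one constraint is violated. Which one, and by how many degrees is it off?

Perpendicular(NG, GH) — off by 8.60°.

T = (0.00, 0.00) ✓; TZ at 52.80° ✓; |TZ| = 28.60 ✓; ∠(TZ, ZR) = 90.00° ✓; |ZR| = 25.90 ✓; ∠ZRQ = 147.3° ✓; |RQ| = 25.20 ✓; ∠RQN = 130.4° ✓; |QN| = 20.70 ✓; ∠QNG = 73.30° ✓; |NG| = 27.60 ✓; ∠(NG, GH) = 98.60° ✗; |GH| = 23.20 ✓.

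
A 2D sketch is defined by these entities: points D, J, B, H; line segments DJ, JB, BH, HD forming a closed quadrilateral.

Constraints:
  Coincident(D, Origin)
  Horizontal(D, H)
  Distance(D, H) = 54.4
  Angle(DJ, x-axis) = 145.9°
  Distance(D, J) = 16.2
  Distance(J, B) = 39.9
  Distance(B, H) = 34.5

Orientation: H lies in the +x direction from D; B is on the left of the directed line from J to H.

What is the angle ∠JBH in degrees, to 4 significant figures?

133.6°

D is at the origin; DH is horizontal with |DH| = 54.4 and H in +x, so H = (54.4, 0). DJ runs at 145.9° with |DJ| = 16.2, so J = (-13.41, 9.082). B is determined by |JB| = 39.9 and |BH| = 34.5 together: it lies at the intersection of circle(J, 39.9) and circle(H, 34.5). With |JH| = 68.42, the foot of the radical line on JH is 37.15 from J and the perpendicular offset is √(39.9² − 37.15²) = 14.57. Taking the left-of-JH solution: B = (25.34, 18.59).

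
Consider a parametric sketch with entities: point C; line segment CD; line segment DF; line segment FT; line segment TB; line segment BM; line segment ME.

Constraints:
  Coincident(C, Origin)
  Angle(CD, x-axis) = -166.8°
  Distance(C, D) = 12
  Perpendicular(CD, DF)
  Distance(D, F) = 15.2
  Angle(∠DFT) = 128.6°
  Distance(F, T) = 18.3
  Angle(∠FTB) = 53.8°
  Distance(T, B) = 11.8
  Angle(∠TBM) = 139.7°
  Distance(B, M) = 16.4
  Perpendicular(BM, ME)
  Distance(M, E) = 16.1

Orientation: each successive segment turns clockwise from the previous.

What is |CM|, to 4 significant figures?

7.519

C is at the origin; CD runs at -166.8° with length 12.0, so D = (-11.68, -2.740). The perpendicularity gives DF at right angles to CD, so DF runs at 103.2°; with |DF| = 15.2, F = (-15.15, 12.06). ∠DFT = 128.6° gives FT at 51.80° from the x-axis; with |FT| = 18.3, T = (-3.837, 26.44). ∠FTB = 53.8° gives TB at -74.40° from the x-axis; with |TB| = 11.8, B = (-0.6638, 15.07). ∠TBM = 139.7° gives BM at -114.7° from the x-axis; with |BM| = 16.4, M = (-7.517, 0.1745). Then |CM| = |M − C| = 7.519.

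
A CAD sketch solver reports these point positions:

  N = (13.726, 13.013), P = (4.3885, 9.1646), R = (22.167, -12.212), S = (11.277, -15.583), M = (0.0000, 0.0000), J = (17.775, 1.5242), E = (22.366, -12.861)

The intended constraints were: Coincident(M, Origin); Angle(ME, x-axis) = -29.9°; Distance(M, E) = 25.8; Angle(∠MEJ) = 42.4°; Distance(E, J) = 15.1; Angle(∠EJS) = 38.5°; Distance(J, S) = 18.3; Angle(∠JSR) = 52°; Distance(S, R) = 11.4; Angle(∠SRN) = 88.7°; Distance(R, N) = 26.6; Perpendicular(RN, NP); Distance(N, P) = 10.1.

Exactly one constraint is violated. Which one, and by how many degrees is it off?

Perpendicular(RN, NP) — off by 3.90°.

M = (0.00, 0.00) ✓; ME at -29.90° ✓; |ME| = 25.80 ✓; ∠MEJ = 42.40° ✓; |EJ| = 15.10 ✓; ∠EJS = 38.50° ✓; |JS| = 18.30 ✓; ∠JSR = 52.00° ✓; |SR| = 11.40 ✓; ∠SRN = 88.70° ✓; |RN| = 26.60 ✓; ∠(RN, NP) = 93.90° ✗; |NP| = 10.10 ✓.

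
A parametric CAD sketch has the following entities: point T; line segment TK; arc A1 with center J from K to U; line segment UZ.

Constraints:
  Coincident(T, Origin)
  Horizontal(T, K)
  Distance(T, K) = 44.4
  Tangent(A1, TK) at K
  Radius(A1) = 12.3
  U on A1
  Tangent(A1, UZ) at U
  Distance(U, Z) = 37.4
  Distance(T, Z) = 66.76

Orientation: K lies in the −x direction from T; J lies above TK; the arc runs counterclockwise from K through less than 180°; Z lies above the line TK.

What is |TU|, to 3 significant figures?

36.0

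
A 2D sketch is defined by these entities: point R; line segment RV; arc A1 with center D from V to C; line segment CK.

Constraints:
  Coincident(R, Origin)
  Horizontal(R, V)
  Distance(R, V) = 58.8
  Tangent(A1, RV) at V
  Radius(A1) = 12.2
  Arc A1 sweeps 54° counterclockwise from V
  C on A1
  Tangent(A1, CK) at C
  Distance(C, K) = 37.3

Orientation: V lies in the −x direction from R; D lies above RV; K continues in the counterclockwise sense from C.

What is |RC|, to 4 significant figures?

49.19

Tangency of A1 to RV means the radius DV is perpendicular to RV, so D = V + (0, 12.2) = (-58.80, 12.20). On A1, V sits at bearing -90° from D; a 54° counterclockwise sweep puts C at bearing -36°, so C = D + 12.2·(cos -36°, sin -36°) = (-48.93, 5.029). Then |RC| = |C − R| = 49.19.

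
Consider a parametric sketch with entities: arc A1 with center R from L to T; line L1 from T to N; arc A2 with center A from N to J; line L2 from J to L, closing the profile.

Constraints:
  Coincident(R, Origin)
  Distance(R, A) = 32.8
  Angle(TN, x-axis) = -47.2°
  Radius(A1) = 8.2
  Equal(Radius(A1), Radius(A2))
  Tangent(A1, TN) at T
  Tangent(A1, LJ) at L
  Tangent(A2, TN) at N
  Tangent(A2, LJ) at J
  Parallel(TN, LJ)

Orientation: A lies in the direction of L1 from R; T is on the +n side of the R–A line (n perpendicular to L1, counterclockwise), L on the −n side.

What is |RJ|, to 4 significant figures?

33.81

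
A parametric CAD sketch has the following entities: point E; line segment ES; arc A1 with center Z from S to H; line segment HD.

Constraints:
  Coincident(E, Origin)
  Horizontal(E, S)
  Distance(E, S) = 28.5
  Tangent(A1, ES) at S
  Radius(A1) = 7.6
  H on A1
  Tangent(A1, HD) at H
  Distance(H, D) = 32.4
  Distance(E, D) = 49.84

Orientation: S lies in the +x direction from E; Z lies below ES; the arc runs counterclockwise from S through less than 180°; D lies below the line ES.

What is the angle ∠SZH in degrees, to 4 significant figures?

103.2°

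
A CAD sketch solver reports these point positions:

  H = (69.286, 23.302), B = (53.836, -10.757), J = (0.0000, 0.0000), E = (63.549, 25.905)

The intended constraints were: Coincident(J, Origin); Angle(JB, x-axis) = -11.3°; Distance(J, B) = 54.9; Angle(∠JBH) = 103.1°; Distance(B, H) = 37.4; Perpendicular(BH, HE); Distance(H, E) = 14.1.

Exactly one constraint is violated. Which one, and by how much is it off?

Distance(H, E) = 14.1 — off by 7.80.

J = (0.00, 0.00) ✓; JB at -11.30° ✓; |JB| = 54.90 ✓; ∠JBH = 103.1° ✓; |BH| = 37.40 ✓; ∠(BH, HE) = 90.00° ✓; |HE| = 6.300 ✗.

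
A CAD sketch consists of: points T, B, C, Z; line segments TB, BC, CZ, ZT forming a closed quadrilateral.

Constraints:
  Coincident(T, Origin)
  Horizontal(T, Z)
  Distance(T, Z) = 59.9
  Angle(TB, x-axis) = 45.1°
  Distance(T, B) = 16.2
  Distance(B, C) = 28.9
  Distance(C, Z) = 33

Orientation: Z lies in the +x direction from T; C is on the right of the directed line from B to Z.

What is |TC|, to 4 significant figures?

31.17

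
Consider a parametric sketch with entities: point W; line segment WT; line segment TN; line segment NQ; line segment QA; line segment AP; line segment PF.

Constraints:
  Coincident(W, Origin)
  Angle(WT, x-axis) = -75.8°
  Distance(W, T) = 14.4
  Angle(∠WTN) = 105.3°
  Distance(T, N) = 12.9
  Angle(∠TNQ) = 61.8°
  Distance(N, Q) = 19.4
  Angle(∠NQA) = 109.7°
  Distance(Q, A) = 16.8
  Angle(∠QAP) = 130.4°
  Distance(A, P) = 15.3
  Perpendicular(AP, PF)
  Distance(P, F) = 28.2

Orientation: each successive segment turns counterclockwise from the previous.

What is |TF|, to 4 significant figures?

13.61

∠QAP = 130.4° gives AP at -123.0° from the x-axis; with |AP| = 15.3, P = (-17.40, -11.93). AP ⟂ PF, so PF runs at -33.00°; with |PF| = 28.2, F = (6.250, -27.29). Then |TF| = |F − T| = 13.61.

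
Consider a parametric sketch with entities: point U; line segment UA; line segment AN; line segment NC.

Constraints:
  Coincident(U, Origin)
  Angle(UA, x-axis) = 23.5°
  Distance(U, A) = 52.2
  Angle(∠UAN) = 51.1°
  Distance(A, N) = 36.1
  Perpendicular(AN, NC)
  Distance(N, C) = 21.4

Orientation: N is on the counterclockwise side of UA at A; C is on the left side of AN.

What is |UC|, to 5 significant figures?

19.509

U is at the origin; UA runs at 23.5° with length 52.2, so A = 52.2·(cos 23.5°, sin 23.5°) = (47.871, 20.815). ∠UAN = 51.1°, so AN runs at 23.5° + (180° − 51.1°) = 152.40° from the x-axis; with |AN| = 36.1, N = A + 36.1·(cos 152.40°, sin 152.40°) = (15.879, 37.540). AN ⟂ NC; with |NC| = 21.4 on the left of AN, C = N + 21.4·(-0.46330, -0.88620) = (5.9641, 18.575). Then |UC| = |C − U| = 19.509.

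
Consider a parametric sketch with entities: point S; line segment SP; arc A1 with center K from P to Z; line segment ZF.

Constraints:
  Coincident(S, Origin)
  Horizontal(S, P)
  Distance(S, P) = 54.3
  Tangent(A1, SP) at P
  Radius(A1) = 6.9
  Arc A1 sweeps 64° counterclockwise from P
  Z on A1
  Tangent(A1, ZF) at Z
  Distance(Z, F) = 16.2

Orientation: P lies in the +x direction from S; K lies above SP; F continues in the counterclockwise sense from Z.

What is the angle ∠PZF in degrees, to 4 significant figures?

148.0°

S is at the origin; S and P share the same y with |SP| = 54.3 and P on the +x side, so P = (54.30, 0.000). Tangency of A1 to SP means the radius KP is perpendicular to SP, so K = P + (0, 6.9) = (54.30, 6.900). On A1, P sits at bearing -90° from K; a 64° counterclockwise sweep puts Z at bearing -26°, so Z = K + 6.9·(cos -26°, sin -26°) = (60.50, 3.875). A1 meets ZF tangentially, so KZ is at right angles to ZF, so ZF runs along (−sin -26°, cos -26°); with |ZF| = 16.2, F = (67.60, 18.44). Then cos ∠PZF = ZP·ZF / (|ZP||ZF|), giving 148.0°.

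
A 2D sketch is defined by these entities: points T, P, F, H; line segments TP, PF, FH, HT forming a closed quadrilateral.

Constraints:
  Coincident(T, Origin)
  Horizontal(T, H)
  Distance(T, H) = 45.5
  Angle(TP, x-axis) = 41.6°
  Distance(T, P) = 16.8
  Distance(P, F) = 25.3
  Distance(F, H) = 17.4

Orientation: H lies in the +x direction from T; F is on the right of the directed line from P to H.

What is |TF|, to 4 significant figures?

30.66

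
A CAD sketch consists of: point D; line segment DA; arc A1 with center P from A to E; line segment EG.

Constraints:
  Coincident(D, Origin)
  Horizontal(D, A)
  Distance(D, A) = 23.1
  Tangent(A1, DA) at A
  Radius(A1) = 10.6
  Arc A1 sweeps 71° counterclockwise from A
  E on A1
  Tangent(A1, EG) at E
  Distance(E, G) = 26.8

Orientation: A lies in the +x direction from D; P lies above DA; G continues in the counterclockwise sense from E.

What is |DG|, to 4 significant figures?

52.98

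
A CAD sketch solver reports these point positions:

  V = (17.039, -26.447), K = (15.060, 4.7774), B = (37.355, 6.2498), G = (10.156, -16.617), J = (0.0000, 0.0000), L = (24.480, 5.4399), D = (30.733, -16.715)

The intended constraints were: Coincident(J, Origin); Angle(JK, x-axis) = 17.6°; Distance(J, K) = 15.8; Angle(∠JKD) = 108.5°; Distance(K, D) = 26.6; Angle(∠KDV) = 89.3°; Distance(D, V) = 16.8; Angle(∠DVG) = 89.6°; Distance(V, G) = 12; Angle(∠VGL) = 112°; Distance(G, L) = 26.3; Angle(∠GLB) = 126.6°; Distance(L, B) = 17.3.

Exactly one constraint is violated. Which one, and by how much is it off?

Distance(L, B) = 17.3 — off by 4.40.

J = (0.00, 0.00) ✓; JK at 17.60° ✓; |JK| = 15.80 ✓; ∠JKD = 108.5° ✓; |KD| = 26.60 ✓; ∠KDV = 89.30° ✓; |DV| = 16.80 ✓; ∠DVG = 89.60° ✓; |VG| = 12.00 ✓; ∠VGL = 112.0° ✓; |GL| = 26.30 ✓; ∠GLB = 126.6° ✓; |LB| = 12.90 ✗.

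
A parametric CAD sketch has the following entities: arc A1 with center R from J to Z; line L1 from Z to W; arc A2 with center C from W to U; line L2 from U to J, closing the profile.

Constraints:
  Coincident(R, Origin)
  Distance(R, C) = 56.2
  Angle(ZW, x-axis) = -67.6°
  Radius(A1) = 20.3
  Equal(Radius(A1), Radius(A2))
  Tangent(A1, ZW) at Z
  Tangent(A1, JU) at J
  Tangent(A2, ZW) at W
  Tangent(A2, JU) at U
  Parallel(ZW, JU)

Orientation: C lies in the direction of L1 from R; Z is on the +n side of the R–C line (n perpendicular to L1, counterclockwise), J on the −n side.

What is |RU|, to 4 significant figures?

59.75

The slot axis is L1's direction at -67.6°, so u = (cos -67.6°, sin -67.6°) = (0.3811, -0.9245) and n = (−sin -67.6°, cos -67.6°) = (0.9245, 0.3811). R is at the origin and C lies 56.2 along u from R, so C = 56.2·u = (21.42, -51.96). Tangency of A1 to both parallel lines with radius 20.3 puts Z and J at R ± 20.3·n: Z = (18.77, 7.736), J = (-18.77, -7.736). Equal radii place W and U the same way about C: W = C + 20.3·n = (40.18, -44.22), U = C − 20.3·n = (2.648, -59.70). Then |RU| = |U − R| = 59.75.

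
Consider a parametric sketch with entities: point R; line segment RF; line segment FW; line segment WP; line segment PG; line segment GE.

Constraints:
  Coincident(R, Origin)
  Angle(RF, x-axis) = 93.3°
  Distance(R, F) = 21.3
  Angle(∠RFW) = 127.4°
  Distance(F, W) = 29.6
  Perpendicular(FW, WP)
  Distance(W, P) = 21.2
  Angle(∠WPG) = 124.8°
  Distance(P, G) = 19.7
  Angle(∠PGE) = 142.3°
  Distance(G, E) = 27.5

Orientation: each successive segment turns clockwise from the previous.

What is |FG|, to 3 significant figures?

35.1

FW ⟂ WP, so WP runs at -49.3°; with |WP| = 21.2, P = (35.0, 24.5). ∠WPG = 124.8° gives PG at -105° from the x-axis; with |PG| = 19.7, G = (30.1, 5.42). Then |FG| = |G − F| = 35.1.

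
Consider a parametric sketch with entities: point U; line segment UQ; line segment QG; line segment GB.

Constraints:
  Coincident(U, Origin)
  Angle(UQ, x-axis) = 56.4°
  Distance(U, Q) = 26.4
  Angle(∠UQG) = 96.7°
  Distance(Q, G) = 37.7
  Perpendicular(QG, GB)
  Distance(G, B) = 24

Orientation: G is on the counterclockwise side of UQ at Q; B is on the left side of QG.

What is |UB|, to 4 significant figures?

40.84

U is at the origin; UQ runs at 56.4° with length 26.4, so Q = 26.4·(cos 56.4°, sin 56.4°) = (14.61, 21.99). ∠UQG = 96.7°, so QG runs at 56.4° + (180° − 96.7°) = 139.7° from the x-axis; with |QG| = 37.7, G = Q + 37.7·(cos 139.7°, sin 139.7°) = (-14.14, 46.37). The perpendicularity gives GB at right angles to QG; with |GB| = 24.0 on the left of QG, B = G + 24.0·(-0.6468, -0.7627) = (-29.67, 28.07). Then |UB| = |B − U| = 40.84.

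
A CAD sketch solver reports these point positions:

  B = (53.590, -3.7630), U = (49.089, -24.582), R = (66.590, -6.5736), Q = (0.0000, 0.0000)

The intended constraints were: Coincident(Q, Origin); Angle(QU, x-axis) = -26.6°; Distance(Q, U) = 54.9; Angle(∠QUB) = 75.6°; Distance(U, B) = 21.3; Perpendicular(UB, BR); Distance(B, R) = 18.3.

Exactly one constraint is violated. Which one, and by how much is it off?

Distance(B, R) = 18.3 — off by 5.00.

Q = (0.00, 0.00) ✓; QU at -26.60° ✓; |QU| = 54.90 ✓; ∠QUB = 75.60° ✓; |UB| = 21.30 ✓; ∠(UB, BR) = 90.00° ✓; |BR| = 13.30 ✗.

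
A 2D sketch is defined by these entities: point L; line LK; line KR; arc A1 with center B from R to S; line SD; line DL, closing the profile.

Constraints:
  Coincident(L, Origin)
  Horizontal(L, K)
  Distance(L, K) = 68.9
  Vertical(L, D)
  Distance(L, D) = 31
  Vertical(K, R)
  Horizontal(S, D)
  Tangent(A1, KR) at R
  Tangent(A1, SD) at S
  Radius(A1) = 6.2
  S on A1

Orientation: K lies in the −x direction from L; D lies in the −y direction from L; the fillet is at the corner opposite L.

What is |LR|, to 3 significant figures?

73.2

L is at the origin; LK is horizontal with |LK| = 68.9 and K on the −x side, so K = (-68.9, 0.00). LD is vertical with |LD| = 31.0 and D on the −y side, so D = (0.00, -31.0). The virtual corner opposite L is at (-68.9, -31.0). A1 meets KR tangentially, so BR is at right angles to KR and A1 meets SD tangentially, so BS is at right angles to SD, with radius 6.2, so the center B sits 6.2 in from both sides at B = (-62.7, -24.8). That places the tangent points at R = (-68.9, -24.8) on KR and S = (-62.7, -31.0) on SD. Then |LR| = |R − L| = 73.2.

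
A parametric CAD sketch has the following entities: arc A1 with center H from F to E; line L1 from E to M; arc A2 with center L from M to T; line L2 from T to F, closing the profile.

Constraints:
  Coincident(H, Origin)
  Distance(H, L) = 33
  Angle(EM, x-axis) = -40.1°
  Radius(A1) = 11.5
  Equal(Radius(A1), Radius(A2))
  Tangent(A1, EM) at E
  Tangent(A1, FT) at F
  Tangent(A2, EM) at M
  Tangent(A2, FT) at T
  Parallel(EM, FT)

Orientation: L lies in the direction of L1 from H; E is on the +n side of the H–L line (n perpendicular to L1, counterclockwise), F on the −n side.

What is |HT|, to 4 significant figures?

34.95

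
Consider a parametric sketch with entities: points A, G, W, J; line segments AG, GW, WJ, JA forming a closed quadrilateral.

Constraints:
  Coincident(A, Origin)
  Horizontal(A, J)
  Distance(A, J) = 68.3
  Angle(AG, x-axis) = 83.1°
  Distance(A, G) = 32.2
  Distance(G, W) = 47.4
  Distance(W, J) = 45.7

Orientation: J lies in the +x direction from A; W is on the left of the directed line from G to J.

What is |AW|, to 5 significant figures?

65.431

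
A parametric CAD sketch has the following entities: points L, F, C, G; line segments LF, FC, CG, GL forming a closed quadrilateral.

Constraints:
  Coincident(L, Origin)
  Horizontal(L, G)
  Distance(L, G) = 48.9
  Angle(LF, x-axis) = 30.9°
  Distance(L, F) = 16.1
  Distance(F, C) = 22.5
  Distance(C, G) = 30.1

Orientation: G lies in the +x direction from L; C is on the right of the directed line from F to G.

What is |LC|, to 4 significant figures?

25.17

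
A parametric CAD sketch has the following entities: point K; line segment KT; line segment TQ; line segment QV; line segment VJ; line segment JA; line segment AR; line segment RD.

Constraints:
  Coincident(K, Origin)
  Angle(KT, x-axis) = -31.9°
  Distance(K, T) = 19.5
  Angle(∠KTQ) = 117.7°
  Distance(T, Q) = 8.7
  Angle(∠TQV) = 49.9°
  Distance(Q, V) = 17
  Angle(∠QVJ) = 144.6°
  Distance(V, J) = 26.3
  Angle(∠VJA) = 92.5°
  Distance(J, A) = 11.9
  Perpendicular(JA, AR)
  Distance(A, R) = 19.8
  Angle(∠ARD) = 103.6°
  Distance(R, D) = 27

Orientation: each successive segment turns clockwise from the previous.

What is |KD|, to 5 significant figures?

13.484

JA ⟂ AR, so AR runs at -77.200°; with |AR| = 19.8, R = (15.039, 2.0965). ∠ARD = 103.6° gives RD at -153.60° from the x-axis; with |RD| = 27.0, D = (-9.1448, -9.9086). Then |KD| = |D − K| = 13.484.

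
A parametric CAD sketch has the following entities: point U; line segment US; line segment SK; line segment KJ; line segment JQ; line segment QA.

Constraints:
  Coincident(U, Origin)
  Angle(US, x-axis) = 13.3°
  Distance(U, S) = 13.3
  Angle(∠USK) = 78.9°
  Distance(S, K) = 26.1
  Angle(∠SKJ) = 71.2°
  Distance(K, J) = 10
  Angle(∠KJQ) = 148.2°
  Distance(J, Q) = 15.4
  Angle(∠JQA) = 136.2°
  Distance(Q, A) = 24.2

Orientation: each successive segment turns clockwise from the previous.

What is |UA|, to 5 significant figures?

16.299

U is at the origin; US runs at 13.3° with length 13.3, so S = (12.943, 3.0597). ∠USK = 78.9° gives SK at -87.800° from the x-axis; with |SK| = 26.1, K = (13.945, -23.021). ∠SKJ = 71.2° gives KJ at 163.40° from the x-axis; with |KJ| = 10.0, J = (4.3620, -20.164). ∠KJQ = 148.2° gives JQ at 131.60° from the x-axis; with |JQ| = 15.4, Q = (-5.8625, -8.6481). ∠JQA = 136.2° gives QA at 87.800° from the x-axis; with |QA| = 24.2, A = (-4.9335, 15.534). Then |UA| = |A − U| = 16.299.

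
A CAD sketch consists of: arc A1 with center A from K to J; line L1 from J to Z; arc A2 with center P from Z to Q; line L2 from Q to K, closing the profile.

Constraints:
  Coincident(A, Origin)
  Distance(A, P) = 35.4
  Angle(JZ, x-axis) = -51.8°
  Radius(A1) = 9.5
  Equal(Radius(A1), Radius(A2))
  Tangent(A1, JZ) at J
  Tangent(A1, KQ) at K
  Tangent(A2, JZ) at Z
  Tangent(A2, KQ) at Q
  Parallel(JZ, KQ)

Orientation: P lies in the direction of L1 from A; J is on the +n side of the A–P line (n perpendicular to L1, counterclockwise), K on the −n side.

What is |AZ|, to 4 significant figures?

36.65

Tangency of A1 to both parallel lines with radius 9.5 puts J and K at A ± 9.5·n: J = (7.466, 5.875), K = (-7.466, -5.875). Equal radii place Z and Q the same way about P: Z = P + 9.5·n = (29.36, -21.94), Q = P − 9.5·n = (14.43, -33.69). Then |AZ| = |Z − A| = 36.65.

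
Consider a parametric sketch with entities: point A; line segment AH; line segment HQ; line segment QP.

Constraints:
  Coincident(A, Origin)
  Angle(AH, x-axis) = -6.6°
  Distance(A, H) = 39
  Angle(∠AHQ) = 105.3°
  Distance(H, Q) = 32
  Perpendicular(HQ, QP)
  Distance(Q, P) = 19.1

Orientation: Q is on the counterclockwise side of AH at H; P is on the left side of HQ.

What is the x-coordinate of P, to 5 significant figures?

32.955

A is at the origin; AH runs at -6.6° with length 39.0, so H = 39.0·(cos -6.6°, sin -6.6°) = (38.742, -4.4825). ∠AHQ = 105.3°, so HQ runs at -6.6° + (180° − 105.3°) = 68.100° from the x-axis; with |HQ| = 32.0, Q = H + 32.0·(cos 68.100°, sin 68.100°) = (50.677, 25.208). HQ is perpendicular to QP; with |QP| = 19.1 on the left of HQ, P = Q + 19.1·(-0.92784, 0.37299) = (32.955, 32.332). So P.x = 32.955.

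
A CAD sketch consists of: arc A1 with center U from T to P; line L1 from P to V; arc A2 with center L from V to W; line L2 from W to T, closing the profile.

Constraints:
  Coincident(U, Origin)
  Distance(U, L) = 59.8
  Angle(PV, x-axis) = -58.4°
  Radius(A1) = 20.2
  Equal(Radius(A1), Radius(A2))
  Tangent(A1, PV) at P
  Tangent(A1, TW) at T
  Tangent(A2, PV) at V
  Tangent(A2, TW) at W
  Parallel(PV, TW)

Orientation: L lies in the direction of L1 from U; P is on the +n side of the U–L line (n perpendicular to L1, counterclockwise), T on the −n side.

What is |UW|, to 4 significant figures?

63.12

The slot axis is L1's direction at -58.4°, so u = (cos -58.4°, sin -58.4°) = (0.5240, -0.8517) and n = (−sin -58.4°, cos -58.4°) = (0.8517, 0.5240). U is at the origin and L lies 59.8 along u from U, so L = 59.8·u = (31.33, -50.93). Tangency of A1 to both parallel lines with radius 20.2 puts P and T at U ± 20.2·n: P = (17.20, 10.58), T = (-17.20, -10.58). Equal radii place V and W the same way about L: V = L + 20.2·n = (48.54, -40.35), W = L − 20.2·n = (14.13, -61.52). Then |UW| = |W − U| = 63.12.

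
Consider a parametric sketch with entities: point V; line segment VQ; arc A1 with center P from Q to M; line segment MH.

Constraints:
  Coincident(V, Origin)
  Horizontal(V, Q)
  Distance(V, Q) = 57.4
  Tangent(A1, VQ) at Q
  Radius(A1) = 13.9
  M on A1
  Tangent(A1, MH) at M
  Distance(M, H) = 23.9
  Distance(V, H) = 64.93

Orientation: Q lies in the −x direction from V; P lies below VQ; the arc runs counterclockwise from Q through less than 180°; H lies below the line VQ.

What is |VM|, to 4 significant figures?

71.35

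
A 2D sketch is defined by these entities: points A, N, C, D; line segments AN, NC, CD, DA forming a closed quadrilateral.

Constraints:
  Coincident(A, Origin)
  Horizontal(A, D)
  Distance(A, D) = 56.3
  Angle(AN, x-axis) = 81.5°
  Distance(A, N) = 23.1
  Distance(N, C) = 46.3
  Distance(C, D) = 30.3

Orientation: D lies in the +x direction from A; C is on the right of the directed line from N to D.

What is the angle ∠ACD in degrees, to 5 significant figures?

123.56°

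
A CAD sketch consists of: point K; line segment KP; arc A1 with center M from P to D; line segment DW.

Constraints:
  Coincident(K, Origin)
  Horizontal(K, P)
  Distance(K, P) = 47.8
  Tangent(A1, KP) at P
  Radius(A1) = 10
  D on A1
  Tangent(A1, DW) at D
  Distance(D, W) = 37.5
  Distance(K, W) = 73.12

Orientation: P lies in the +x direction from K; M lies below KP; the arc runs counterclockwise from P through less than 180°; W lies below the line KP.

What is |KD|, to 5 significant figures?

41.353

Checks: |KP| = 47.80 ✓; |MD| = 10.00 ✓; ∠(MD, DW) = 90.00° ✓; |DW| = 37.50 ✓; |KW| = 73.12 ✓.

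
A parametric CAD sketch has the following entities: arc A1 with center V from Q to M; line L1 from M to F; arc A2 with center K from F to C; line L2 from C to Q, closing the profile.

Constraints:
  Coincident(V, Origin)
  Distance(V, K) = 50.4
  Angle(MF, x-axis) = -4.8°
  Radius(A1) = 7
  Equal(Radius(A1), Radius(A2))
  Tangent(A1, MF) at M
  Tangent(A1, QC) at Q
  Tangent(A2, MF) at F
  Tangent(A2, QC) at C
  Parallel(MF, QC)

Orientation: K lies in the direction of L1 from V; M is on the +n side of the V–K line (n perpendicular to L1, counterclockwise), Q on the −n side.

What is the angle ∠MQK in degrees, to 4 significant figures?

82.09°

The slot axis is L1's direction at -4.8°, so u = (cos -4.8°, sin -4.8°) = (0.9965, -0.08368) and n = (−sin -4.8°, cos -4.8°) = (0.08368, 0.9965). V is at the origin and K lies 50.4 along u from V, so K = 50.4·u = (50.22, -4.217). Tangency of A1 to both parallel lines with radius 7.0 puts M and Q at V ± 7.0·n: M = (0.5857, 6.975), Q = (-0.5857, -6.975). Then cos ∠MQK = QM·QK / (|QM||QK|), giving 82.09°.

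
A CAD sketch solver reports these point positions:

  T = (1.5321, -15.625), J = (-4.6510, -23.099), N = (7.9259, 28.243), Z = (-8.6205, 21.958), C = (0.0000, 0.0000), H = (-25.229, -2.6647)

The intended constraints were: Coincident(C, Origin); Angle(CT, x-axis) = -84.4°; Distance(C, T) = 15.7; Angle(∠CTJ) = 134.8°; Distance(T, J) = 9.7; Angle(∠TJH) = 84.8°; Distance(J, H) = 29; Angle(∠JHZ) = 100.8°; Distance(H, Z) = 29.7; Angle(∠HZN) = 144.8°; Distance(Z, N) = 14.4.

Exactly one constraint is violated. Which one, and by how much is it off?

Distance(Z, N) = 14.4 — off by 3.30.

C = (0.00, 0.00) ✓; CT at -84.40° ✓; |CT| = 15.70 ✓; ∠CTJ = 134.8° ✓; |TJ| = 9.700 ✓; ∠TJH = 84.80° ✓; |JH| = 29.00 ✓; ∠JHZ = 100.8° ✓; |HZ| = 29.70 ✓; ∠HZN = 144.8° ✓; |ZN| = 17.70 ✗.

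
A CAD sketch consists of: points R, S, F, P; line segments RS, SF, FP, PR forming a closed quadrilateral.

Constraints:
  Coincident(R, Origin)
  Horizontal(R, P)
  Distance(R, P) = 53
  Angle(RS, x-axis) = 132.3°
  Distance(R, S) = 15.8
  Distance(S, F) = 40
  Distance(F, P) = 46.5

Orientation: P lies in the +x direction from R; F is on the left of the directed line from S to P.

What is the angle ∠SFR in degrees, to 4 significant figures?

22.40°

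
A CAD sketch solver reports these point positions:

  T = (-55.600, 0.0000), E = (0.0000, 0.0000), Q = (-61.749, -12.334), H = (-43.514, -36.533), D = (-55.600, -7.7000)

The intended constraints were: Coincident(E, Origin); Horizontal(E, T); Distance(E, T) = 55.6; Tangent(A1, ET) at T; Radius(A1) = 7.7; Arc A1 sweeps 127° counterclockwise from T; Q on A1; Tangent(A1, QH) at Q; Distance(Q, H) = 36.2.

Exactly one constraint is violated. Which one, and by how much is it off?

Distance(Q, H) = 36.2 — off by 5.90.

E = (0.00, 0.00) ✓; E.y = 0.00, T.y = 0.00 ✓; |ET| = 55.60 ✓; ∠(DT, TE) = 90.00° ✓; |DT| = 7.700 ✓; bearing(D→Q) − bearing(D→T) = 127.0° ✓; |DQ| = 7.700 ✓; ∠(DQ, QH) = 90.00° ✓; |QH| = 30.30 ✗.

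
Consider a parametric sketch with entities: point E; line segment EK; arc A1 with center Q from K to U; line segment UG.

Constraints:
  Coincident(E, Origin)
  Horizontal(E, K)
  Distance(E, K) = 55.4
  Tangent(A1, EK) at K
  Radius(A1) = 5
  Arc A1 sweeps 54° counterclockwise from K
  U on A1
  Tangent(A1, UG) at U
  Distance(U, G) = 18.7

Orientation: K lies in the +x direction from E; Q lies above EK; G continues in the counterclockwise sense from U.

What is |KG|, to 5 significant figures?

22.838

E is at the origin; E and K share the same y with |EK| = 55.4 and K on the +x side, so K = (55.400, 0.0000). The tangent condition forces QK to be normal to EK, so Q = K + (0, 5) = (55.400, 5.0000). On A1, K sits at bearing -90° from Q; a 54° counterclockwise sweep puts U at bearing -36°, so U = Q + 5.0·(cos -36°, sin -36°) = (59.445, 2.0611). The tangent condition forces QU to be normal to UG, so UG runs along (−sin -36°, cos -36°); with |UG| = 18.7, G = (70.437, 17.190). Then |KG| = |G − K| = 22.838.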